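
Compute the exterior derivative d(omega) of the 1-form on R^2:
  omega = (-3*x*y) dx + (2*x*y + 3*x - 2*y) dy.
d(omega) = (3*x + 2*y + 3) dx ∧ dy

For a 1-form omega = sum_i f_i dx_i, the exterior derivative is
  d(omega) = sum_{i < j} (∂f_j/∂x_i - ∂f_i/∂x_j) dx_i ∧ dx_j.
  coefficient of dx ∧ dy: ∂f_2/∂x - ∂f_1/∂y = ∂(2*x*y + 3*x - 2*y)/∂x - ∂(-3*x*y)/∂y = 3*x + 2*y + 3
Assembling: d(omega) = (3*x + 2*y + 3) dx ∧ dy.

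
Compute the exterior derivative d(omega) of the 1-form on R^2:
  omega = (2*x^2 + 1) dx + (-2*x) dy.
d(omega) = (-2) dx ∧ dy

For a 1-form omega = sum_i f_i dx_i, the exterior derivative is
  d(omega) = sum_{i < j} (∂f_j/∂x_i - ∂f_i/∂x_j) dx_i ∧ dx_j.
  coefficient of dx ∧ dy: ∂f_2/∂x - ∂f_1/∂y = ∂(-2*x)/∂x - ∂(2*x^2 + 1)/∂y = -2
Assembling: d(omega) = (-2) dx ∧ dy.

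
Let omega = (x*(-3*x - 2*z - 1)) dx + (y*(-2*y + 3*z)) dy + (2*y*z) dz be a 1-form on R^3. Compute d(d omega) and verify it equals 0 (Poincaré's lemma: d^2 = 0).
d(d omega) = 0

Step 1: d omega = sum_{i<j} (∂f_j/∂x_i - ∂f_i/∂x_j) dx_i ∧ dx_j:
  coeff of dx ∧ dy: 0
  coeff of dx ∧ dz: 2*x
  coeff of dy ∧ dz: -3*y + 2*z
Step 2: Apply d again to each 2-form coefficient. The only possible 3-form in R^3 is dx ∧ dy ∧ dz, with coefficient
  ∂(coeff of dy∧dz)/∂x - ∂(coeff of dx∧dz)/∂y + ∂(coeff of dx∧dy)/∂z
  = ∂/∂x (-3*y + 2*z) - ∂/∂y (2*x) + ∂/∂z (0).
Each of these terms simplifies to sums of mixed partials that cancel in pairs. The result is 0 (by equality of mixed partials for smooth functions — Schwarz / Clairaut).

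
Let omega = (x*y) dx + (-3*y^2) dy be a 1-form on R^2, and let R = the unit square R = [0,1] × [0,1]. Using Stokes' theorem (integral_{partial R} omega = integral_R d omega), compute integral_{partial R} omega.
integral_(partial R) omega = -1/2

Stokes: integral_partial_R omega = integral_R d omega with d omega = (∂Q/∂x - ∂P/∂y) dx ∧ dy.
  ∂Q/∂x = 0
  ∂P/∂y = x
  integrand = ∂Q/∂x - ∂P/∂y = -x.
Integrating over R: integral_0^1 integral_0^1 (-x) dx dy = -1/2.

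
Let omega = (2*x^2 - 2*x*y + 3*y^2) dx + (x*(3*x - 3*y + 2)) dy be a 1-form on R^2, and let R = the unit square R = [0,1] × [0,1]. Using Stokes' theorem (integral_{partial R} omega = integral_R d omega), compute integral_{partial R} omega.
integral_(partial R) omega = 3/2

Stokes: integral_partial_R omega = integral_R d omega with d omega = (∂Q/∂x - ∂P/∂y) dx ∧ dy.
  ∂Q/∂x = 6*x - 3*y + 2
  ∂P/∂y = -2*x + 6*y
  integrand = ∂Q/∂x - ∂P/∂y = 8*x - 9*y + 2.
Integrating over R: integral_0^1 integral_0^1 (8*x - 9*y + 2) dx dy = 3/2.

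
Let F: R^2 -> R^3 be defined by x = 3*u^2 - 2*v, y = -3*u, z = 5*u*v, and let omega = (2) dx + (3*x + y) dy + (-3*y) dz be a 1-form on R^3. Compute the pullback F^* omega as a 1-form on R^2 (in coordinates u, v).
F^* omega = (-27*u^2 + 45*u*v + 21*u + 18*v) du + (45*u^2 - 4) dv

Using F^*(f dg) = (f ∘ F) d(g ∘ F), substitute each coordinate x_i by F_i(u, v) in f_i, and replace dx_i by d F_i = (∂F_i/∂u) du + (∂F_i/∂v) dv.
  For the x component: f_1(F) = 2; d F_1 = (6*u) du + (-2) dv
  For the y component: f_2(F) = 9*u^2 - 3*u - 6*v; d F_2 = (-3) du + (0) dv
  For the z component: f_3(F) = 9*u; d F_3 = (5*v) du + (5*u) dv
Combining and collecting du, dv coefficients:
  coeff of du: -27*u^2 + 45*u*v + 21*u + 18*v
  coeff of dv: 45*u^2 - 4
F^* omega = (-27*u^2 + 45*u*v + 21*u + 18*v) du + (45*u^2 - 4) dv.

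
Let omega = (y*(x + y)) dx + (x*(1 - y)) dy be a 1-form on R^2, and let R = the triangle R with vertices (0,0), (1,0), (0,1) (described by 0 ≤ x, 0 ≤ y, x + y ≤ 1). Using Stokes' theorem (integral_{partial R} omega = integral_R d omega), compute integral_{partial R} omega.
integral_(partial R) omega = -1/6

Stokes: integral_partial_R omega = integral_R d omega with d omega = (∂Q/∂x - ∂P/∂y) dx ∧ dy.
  ∂Q/∂x = 1 - y
  ∂P/∂y = x + 2*y
  integrand = ∂Q/∂x - ∂P/∂y = -x - 3*y + 1.
Integrating over R: integral_0^1 integral_0^{1-x} (-x - 3*y + 1) dy dx = -1/6.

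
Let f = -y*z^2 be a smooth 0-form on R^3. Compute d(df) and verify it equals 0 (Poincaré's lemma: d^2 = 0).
d(df) = 0

Step 1: df = sum_i (∂f/∂x_i) dx_i = (0) dx + (-z^2) dy + (-2*y*z) dz.
Step 2: Apply d again. Using the 1-form formula, the coefficient of dx ∧ dy in d(df) is ∂^2 f/∂x ∂y - ∂^2 f/∂y ∂x = (0) - (0) = 0 (equality of mixed partials for smooth f).
Similarly for dx ∧ dz and dy ∧ dz — all coefficients vanish. So d(df) = 0.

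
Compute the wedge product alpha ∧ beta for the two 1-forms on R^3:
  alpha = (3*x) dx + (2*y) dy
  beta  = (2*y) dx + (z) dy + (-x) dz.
alpha ∧ beta = (3*x*z - 4*y^2) dx ∧ dy + (-3*x^2) dx ∧ dz + (-2*x*y) dy ∧ dz

Distribute the wedge, using dx_i ∧ dx_j = -dx_j ∧ dx_i and dx_i ∧ dx_i = 0. For each pair (i, j) with i < j, the coefficient of dx_i ∧ dx_j in alpha ∧ beta is (alpha_i * beta_j - alpha_j * beta_i). Collecting: alpha ∧ beta = (3*x*z - 4*y^2) dx ∧ dy + (-3*x^2) dx ∧ dz + (-2*x*y) dy ∧ dz.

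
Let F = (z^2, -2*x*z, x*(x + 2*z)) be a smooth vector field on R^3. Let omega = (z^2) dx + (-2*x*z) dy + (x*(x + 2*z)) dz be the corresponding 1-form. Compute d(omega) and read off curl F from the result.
d(omega) = (2*x) dy ∧ dz + (-2*x) dz ∧ dx + (-2*z) dx ∧ dy; curl F = (2*x, -2*x, -2*z)

d omega = sum_{i<j} (∂f_j/∂x_i - ∂f_i/∂x_j) dx_i ∧ dx_j. Under the identification (dy ∧ dz, dz ∧ dx, dx ∧ dy) ↔ (e_x, e_y, e_z), the coefficients are exactly the components of curl F. Compute:
  ∂R/∂y - ∂Q/∂z = (0) - (-2*x) = 2*x
  ∂P/∂z - ∂R/∂x = (2*z) - (2*x + 2*z) = -2*x
  ∂Q/∂x - ∂P/∂y = (-2*z) - (0) = -2*z.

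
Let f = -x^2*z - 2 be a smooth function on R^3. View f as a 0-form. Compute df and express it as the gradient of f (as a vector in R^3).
df = (-2*x*z) dx + (0) dy + (-x^2) dz; grad f = (-2*x*z, 0, -x^2)

For a 0-form f, d f = (∂f/∂x) dx + (∂f/∂y) dy + (∂f/∂z) dz. The components of the vector representation are exactly the entries of grad f in Cartesian coordinates:
  ∂f/∂x = -2*x*z
  ∂f/∂y = 0
  ∂f/∂z = -x^2.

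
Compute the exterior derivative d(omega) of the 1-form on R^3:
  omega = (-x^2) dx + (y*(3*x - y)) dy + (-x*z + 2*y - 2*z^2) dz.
d(omega) = (3*y) dx ∧ dy + (-z) dx ∧ dz + (2) dy ∧ dz

For a 1-form omega = sum_i f_i dx_i, the exterior derivative is
  d(omega) = sum_{i < j} (∂f_j/∂x_i - ∂f_i/∂x_j) dx_i ∧ dx_j.
  coefficient of dx ∧ dy: ∂f_2/∂x - ∂f_1/∂y = ∂(y*(3*x - y))/∂x - ∂(-x^2)/∂y = 3*y
  coefficient of dx ∧ dz: ∂f_3/∂x - ∂f_1/∂z = ∂(-x*z + 2*y - 2*z^2)/∂x - ∂(-x^2)/∂z = -z
  coefficient of dy ∧ dz: ∂f_3/∂y - ∂f_2/∂z = ∂(-x*z + 2*y - 2*z^2)/∂y - ∂(y*(3*x - y))/∂z = 2
Assembling: d(omega) = (3*y) dx ∧ dy + (-z) dx ∧ dz + (2) dy ∧ dz.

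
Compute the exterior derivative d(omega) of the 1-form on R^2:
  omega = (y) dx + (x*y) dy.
d(omega) = (y - 1) dx ∧ dy

For a 1-form omega = sum_i f_i dx_i, the exterior derivative is
  d(omega) = sum_{i < j} (∂f_j/∂x_i - ∂f_i/∂x_j) dx_i ∧ dx_j.
  coefficient of dx ∧ dy: ∂f_2/∂x - ∂f_1/∂y = ∂(x*y)/∂x - ∂(y)/∂y = y - 1
Assembling: d(omega) = (y - 1) dx ∧ dy.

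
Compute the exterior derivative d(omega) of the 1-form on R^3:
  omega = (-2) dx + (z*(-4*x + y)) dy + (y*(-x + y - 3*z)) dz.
d(omega) = (-4*z) dx ∧ dy + (-y) dx ∧ dz + (3*x + y - 3*z) dy ∧ dz

For a 1-form omega = sum_i f_i dx_i, the exterior derivative is
  d(omega) = sum_{i < j} (∂f_j/∂x_i - ∂f_i/∂x_j) dx_i ∧ dx_j.
  coefficient of dx ∧ dy: ∂f_2/∂x - ∂f_1/∂y = ∂(z*(-4*x + y))/∂x - ∂(-2)/∂y = -4*z
  coefficient of dx ∧ dz: ∂f_3/∂x - ∂f_1/∂z = ∂(y*(-x + y - 3*z))/∂x - ∂(-2)/∂z = -y
  coefficient of dy ∧ dz: ∂f_3/∂y - ∂f_2/∂z = ∂(y*(-x + y - 3*z))/∂y - ∂(z*(-4*x + y))/∂z = 3*x + y - 3*z
Assembling: d(omega) = (-4*z) dx ∧ dy + (-y) dx ∧ dz + (3*x + y - 3*z) dy ∧ dz.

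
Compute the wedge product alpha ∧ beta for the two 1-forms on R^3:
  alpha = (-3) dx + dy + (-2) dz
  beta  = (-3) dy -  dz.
alpha ∧ beta = (9) dx ∧ dy + (3) dx ∧ dz + (-7) dy ∧ dz

Distribute the wedge, using dx_i ∧ dx_j = -dx_j ∧ dx_i and dx_i ∧ dx_i = 0. For each pair (i, j) with i < j, the coefficient of dx_i ∧ dx_j in alpha ∧ beta is (alpha_i * beta_j - alpha_j * beta_i). Collecting: alpha ∧ beta = (9) dx ∧ dy + (3) dx ∧ dz + (-7) dy ∧ dz.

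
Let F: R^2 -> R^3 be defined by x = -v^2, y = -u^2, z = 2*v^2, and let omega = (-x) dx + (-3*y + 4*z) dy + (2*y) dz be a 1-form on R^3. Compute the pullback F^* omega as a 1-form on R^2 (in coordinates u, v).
F^* omega = (-6*u^3 - 16*u*v^2) du + (2*v*(-4*u^2 - v^2)) dv

Using F^*(f dg) = (f ∘ F) d(g ∘ F), substitute each coordinate x_i by F_i(u, v) in f_i, and replace dx_i by d F_i = (∂F_i/∂u) du + (∂F_i/∂v) dv.
  For the x component: f_1(F) = v^2; d F_1 = (0) du + (-2*v) dv
  For the y component: f_2(F) = 3*u^2 + 8*v^2; d F_2 = (-2*u) du + (0) dv
  For the z component: f_3(F) = -2*u^2; d F_3 = (0) du + (4*v) dv
Combining and collecting du, dv coefficients:
  coeff of du: -6*u^3 - 16*u*v^2
  coeff of dv: 2*v*(-4*u^2 - v^2)
F^* omega = (-6*u^3 - 16*u*v^2) du + (2*v*(-4*u^2 - v^2)) dv.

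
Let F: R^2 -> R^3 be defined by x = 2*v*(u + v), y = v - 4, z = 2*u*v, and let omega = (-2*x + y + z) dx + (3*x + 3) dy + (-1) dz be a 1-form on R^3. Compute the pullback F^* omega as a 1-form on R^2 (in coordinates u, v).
F^* omega = (2*v*(-2*u*v - 4*v^2 + v - 5)) du + (-4*u^2*v - 16*u*v^2 + 8*u*v - 10*u - 16*v^3 + 10*v^2 - 16*v + 3) dv

Using F^*(f dg) = (f ∘ F) d(g ∘ F), substitute each coordinate x_i by F_i(u, v) in f_i, and replace dx_i by d F_i = (∂F_i/∂u) du + (∂F_i/∂v) dv.
  For the x component: f_1(F) = -2*u*v - 4*v^2 + v - 4; d F_1 = (2*v) du + (2*u + 4*v) dv
  For the y component: f_2(F) = 6*u*v + 6*v^2 + 3; d F_2 = (0) du + (1) dv
  For the z component: f_3(F) = -1; d F_3 = (2*v) du + (2*u) dv
Combining and collecting du, dv coefficients:
  coeff of du: 2*v*(-2*u*v - 4*v^2 + v - 5)
  coeff of dv: -4*u^2*v - 16*u*v^2 + 8*u*v - 10*u - 16*v^3 + 10*v^2 - 16*v + 3
F^* omega = (2*v*(-2*u*v - 4*v^2 + v - 5)) du + (-4*u^2*v - 16*u*v^2 + 8*u*v - 10*u - 16*v^3 + 10*v^2 - 16*v + 3) dv.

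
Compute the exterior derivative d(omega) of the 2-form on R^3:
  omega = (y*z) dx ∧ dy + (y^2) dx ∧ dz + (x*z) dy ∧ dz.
d(omega) = (-y + z) dx ∧ dy ∧ dz

For a 2-form omega = sum_{i<j} g_{ij} dx_i ∧ dx_j, the exterior derivative is
  d(omega) = sum_{i<j} d(g_{ij}) ∧ dx_i ∧ dx_j = sum_{i<j, k} (∂g_{ij}/∂x_k) dx_k ∧ dx_i ∧ dx_j.
Expand each term, using dx_k ∧ dx_i ∧ dx_j = sgn(permutation) dx_{(a)} ∧ dx_{(b)} ∧ dx_{(c)} with (a < b < c) sorted:
  d(y*z) includes (∂/∂z)(y*z) dz = (y) dz, which multiplied by dx ∧ dy gives (y) dx ∧ dy ∧ dz
  d(y^2) includes (∂/∂y)(y^2) dy = (2*y) dy, which multiplied by dx ∧ dz gives (-2*y) dx ∧ dy ∧ dz
  d(x*z) includes (∂/∂x)(x*z) dx = (z) dx, which multiplied by dy ∧ dz gives (z) dx ∧ dy ∧ dz
Collecting like 3-forms: d(omega) = (-y + z) dx ∧ dy ∧ dz.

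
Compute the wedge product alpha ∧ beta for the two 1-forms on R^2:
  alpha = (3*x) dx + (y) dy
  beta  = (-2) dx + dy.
alpha ∧ beta = (3*x + 2*y) dx ∧ dy

Distribute the wedge, using dx_i ∧ dx_j = -dx_j ∧ dx_i and dx_i ∧ dx_i = 0. For each pair (i, j) with i < j, the coefficient of dx_i ∧ dx_j in alpha ∧ beta is (alpha_i * beta_j - alpha_j * beta_i). Collecting: alpha ∧ beta = (3*x + 2*y) dx ∧ dy.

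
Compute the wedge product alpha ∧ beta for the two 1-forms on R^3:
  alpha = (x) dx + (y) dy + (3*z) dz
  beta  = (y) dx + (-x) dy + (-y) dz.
alpha ∧ beta = (-x^2 - y^2) dx ∧ dy + (-y*(x + 3*z)) dx ∧ dz + (3*x*z - y^2) dy ∧ dz

Distribute the wedge, using dx_i ∧ dx_j = -dx_j ∧ dx_i and dx_i ∧ dx_i = 0. For each pair (i, j) with i < j, the coefficient of dx_i ∧ dx_j in alpha ∧ beta is (alpha_i * beta_j - alpha_j * beta_i). Collecting: alpha ∧ beta = (-x^2 - y^2) dx ∧ dy + (-y*(x + 3*z)) dx ∧ dz + (3*x*z - y^2) dy ∧ dz.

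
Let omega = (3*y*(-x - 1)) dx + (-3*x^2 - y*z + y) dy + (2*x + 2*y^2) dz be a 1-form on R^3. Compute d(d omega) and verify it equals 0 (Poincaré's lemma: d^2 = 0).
d(d omega) = 0

Step 1: d omega = sum_{i<j} (∂f_j/∂x_i - ∂f_i/∂x_j) dx_i ∧ dx_j:
  coeff of dx ∧ dy: 3 - 3*x
  coeff of dx ∧ dz: 2
  coeff of dy ∧ dz: 5*y
Step 2: Apply d again to each 2-form coefficient. The only possible 3-form in R^3 is dx ∧ dy ∧ dz, with coefficient
  ∂(coeff of dy∧dz)/∂x - ∂(coeff of dx∧dz)/∂y + ∂(coeff of dx∧dy)/∂z
  = ∂/∂x (5*y) - ∂/∂y (2) + ∂/∂z (3 - 3*x).
Each of these terms simplifies to sums of mixed partials that cancel in pairs. The result is 0 (by equality of mixed partials for smooth functions — Schwarz / Clairaut).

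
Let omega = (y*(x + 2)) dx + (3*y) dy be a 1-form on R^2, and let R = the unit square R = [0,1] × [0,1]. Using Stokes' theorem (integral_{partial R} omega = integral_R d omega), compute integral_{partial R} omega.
integral_(partial R) omega = -5/2

Stokes: integral_partial_R omega = integral_R d omega with d omega = (∂Q/∂x - ∂P/∂y) dx ∧ dy.
  ∂Q/∂x = 0
  ∂P/∂y = x + 2
  integrand = ∂Q/∂x - ∂P/∂y = -x - 2.
Integrating over R: integral_0^1 integral_0^1 (-x - 2) dx dy = -5/2.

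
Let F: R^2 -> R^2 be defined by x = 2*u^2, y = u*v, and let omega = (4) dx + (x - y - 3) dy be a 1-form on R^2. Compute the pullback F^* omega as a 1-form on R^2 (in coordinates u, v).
F^* omega = (2*u^2*v - u*v^2 + 16*u - 3*v) du + (u*(2*u^2 - u*v - 3)) dv

Using F^*(f dg) = (f ∘ F) d(g ∘ F), substitute each coordinate x_i by F_i(u, v) in f_i, and replace dx_i by d F_i = (∂F_i/∂u) du + (∂F_i/∂v) dv.
  For the x component: f_1(F) = 4; d F_1 = (4*u) du + (0) dv
  For the y component: f_2(F) = 2*u^2 - u*v - 3; d F_2 = (v) du + (u) dv
Combining and collecting du, dv coefficients:
  coeff of du: 2*u^2*v - u*v^2 + 16*u - 3*v
  coeff of dv: u*(2*u^2 - u*v - 3)
F^* omega = (2*u^2*v - u*v^2 + 16*u - 3*v) du + (u*(2*u^2 - u*v - 3)) dv.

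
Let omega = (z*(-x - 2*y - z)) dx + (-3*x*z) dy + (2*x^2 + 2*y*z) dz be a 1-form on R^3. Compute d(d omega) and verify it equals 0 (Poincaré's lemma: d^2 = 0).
d(d omega) = 0

Step 1: d omega = sum_{i<j} (∂f_j/∂x_i - ∂f_i/∂x_j) dx_i ∧ dx_j:
  coeff of dx ∧ dy: -z
  coeff of dx ∧ dz: 5*x + 2*y + 2*z
  coeff of dy ∧ dz: 3*x + 2*z
Step 2: Apply d again to each 2-form coefficient. The only possible 3-form in R^3 is dx ∧ dy ∧ dz, with coefficient
  ∂(coeff of dy∧dz)/∂x - ∂(coeff of dx∧dz)/∂y + ∂(coeff of dx∧dy)/∂z
  = ∂/∂x (3*x + 2*z) - ∂/∂y (5*x + 2*y + 2*z) + ∂/∂z (-z).
Each of these terms simplifies to sums of mixed partials that cancel in pairs. The result is 0 (by equality of mixed partials for smooth functions — Schwarz / Clairaut).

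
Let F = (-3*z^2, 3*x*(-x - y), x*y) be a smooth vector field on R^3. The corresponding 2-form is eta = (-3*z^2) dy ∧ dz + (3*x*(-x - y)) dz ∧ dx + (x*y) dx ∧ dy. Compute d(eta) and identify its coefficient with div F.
d(eta) = (-3*x) dx ∧ dy ∧ dz; div F = -3*x

For a 2-form in R^3 of the form above, applying d gives a 3-form with coefficient ∂P/∂x + ∂Q/∂y + ∂R/∂z:
  ∂P/∂x = 0
  ∂Q/∂y = -3*x
  ∂R/∂z = 0
Sum = -3*x, which is exactly div F.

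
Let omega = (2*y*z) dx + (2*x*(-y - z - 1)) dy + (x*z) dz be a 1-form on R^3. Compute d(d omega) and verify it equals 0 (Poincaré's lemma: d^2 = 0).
d(d omega) = 0

Step 1: d omega = sum_{i<j} (∂f_j/∂x_i - ∂f_i/∂x_j) dx_i ∧ dx_j:
  coeff of dx ∧ dy: -2*y - 4*z - 2
  coeff of dx ∧ dz: -2*y + z
  coeff of dy ∧ dz: 2*x
Step 2: Apply d again to each 2-form coefficient. The only possible 3-form in R^3 is dx ∧ dy ∧ dz, with coefficient
  ∂(coeff of dy∧dz)/∂x - ∂(coeff of dx∧dz)/∂y + ∂(coeff of dx∧dy)/∂z
  = ∂/∂x (2*x) - ∂/∂y (-2*y + z) + ∂/∂z (-2*y - 4*z - 2).
Each of these terms simplifies to sums of mixed partials that cancel in pairs. The result is 0 (by equality of mixed partials for smooth functions — Schwarz / Clairaut).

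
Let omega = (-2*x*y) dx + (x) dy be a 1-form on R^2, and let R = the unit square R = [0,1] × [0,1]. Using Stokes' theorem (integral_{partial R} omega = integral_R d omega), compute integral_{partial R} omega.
integral_(partial R) omega = 2

Stokes: integral_partial_R omega = integral_R d omega with d omega = (∂Q/∂x - ∂P/∂y) dx ∧ dy.
  ∂Q/∂x = 1
  ∂P/∂y = -2*x
  integrand = ∂Q/∂x - ∂P/∂y = 2*x + 1.
Integrating over R: integral_0^1 integral_0^1 (2*x + 1) dx dy = 2.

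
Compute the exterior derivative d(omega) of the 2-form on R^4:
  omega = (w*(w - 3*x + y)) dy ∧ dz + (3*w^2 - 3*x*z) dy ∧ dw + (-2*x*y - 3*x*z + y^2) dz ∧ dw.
d(omega) = (-3*w) dx ∧ dy ∧ dz + (2*w - 2*x + 3*y) dy ∧ dz ∧ dw + (-3*z) dx ∧ dy ∧ dw + (-2*y - 3*z) dx ∧ dz ∧ dw

For a 2-form omega = sum_{i<j} g_{ij} dx_i ∧ dx_j, the exterior derivative is
  d(omega) = sum_{i<j} d(g_{ij}) ∧ dx_i ∧ dx_j = sum_{i<j, k} (∂g_{ij}/∂x_k) dx_k ∧ dx_i ∧ dx_j.
Expand each term, using dx_k ∧ dx_i ∧ dx_j = sgn(permutation) dx_{(a)} ∧ dx_{(b)} ∧ dx_{(c)} with (a < b < c) sorted:
  d(w*(w - 3*x + y)) includes (∂/∂x)(w*(w - 3*x + y)) dx = (-3*w) dx, which multiplied by dy ∧ dz gives (-3*w) dx ∧ dy ∧ dz
  d(w*(w - 3*x + y)) includes (∂/∂w)(w*(w - 3*x + y)) dw = (2*w - 3*x + y) dw, which multiplied by dy ∧ dz gives (2*w - 3*x + y) dy ∧ dz ∧ dw
  d(3*w^2 - 3*x*z) includes (∂/∂x)(3*w^2 - 3*x*z) dx = (-3*z) dx, which multiplied by dy ∧ dw gives (-3*z) dx ∧ dy ∧ dw
  d(3*w^2 - 3*x*z) includes (∂/∂z)(3*w^2 - 3*x*z) dz = (-3*x) dz, which multiplied by dy ∧ dw gives (3*x) dy ∧ dz ∧ dw
  d(-2*x*y - 3*x*z + y^2) includes (∂/∂x)(-2*x*y - 3*x*z + y^2) dx = (-2*y - 3*z) dx, which multiplied by dz ∧ dw gives (-2*y - 3*z) dx ∧ dz ∧ dw
  d(-2*x*y - 3*x*z + y^2) includes (∂/∂y)(-2*x*y - 3*x*z + y^2) dy = (-2*x + 2*y) dy, which multiplied by dz ∧ dw gives (-2*x + 2*y) dy ∧ dz ∧ dw
Collecting like 3-forms: d(omega) = (-3*w) dx ∧ dy ∧ dz + (2*w - 2*x + 3*y) dy ∧ dz ∧ dw + (-3*z) dx ∧ dy ∧ dw + (-2*y - 3*z) dx ∧ dz ∧ dw.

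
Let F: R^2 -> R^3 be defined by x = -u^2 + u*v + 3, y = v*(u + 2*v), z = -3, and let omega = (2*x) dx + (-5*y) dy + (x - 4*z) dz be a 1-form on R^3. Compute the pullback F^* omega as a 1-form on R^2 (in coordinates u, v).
F^* omega = (4*u^3 - 6*u^2*v - 3*u*v^2 - 12*u - 10*v^3 + 6*v) du + (-2*u^3 - 3*u^2*v - 30*u*v^2 + 6*u - 40*v^3) dv

Using F^*(f dg) = (f ∘ F) d(g ∘ F), substitute each coordinate x_i by F_i(u, v) in f_i, and replace dx_i by d F_i = (∂F_i/∂u) du + (∂F_i/∂v) dv.
  For the x component: f_1(F) = -2*u^2 + 2*u*v + 6; d F_1 = (-2*u + v) du + (u) dv
  For the y component: f_2(F) = 5*v*(-u - 2*v); d F_2 = (v) du + (u + 4*v) dv
  For the z component: f_3(F) = -u^2 + u*v + 15; d F_3 = (0) du + (0) dv
Combining and collecting du, dv coefficients:
  coeff of du: 4*u^3 - 6*u^2*v - 3*u*v^2 - 12*u - 10*v^3 + 6*v
  coeff of dv: -2*u^3 - 3*u^2*v - 30*u*v^2 + 6*u - 40*v^3
F^* omega = (4*u^3 - 6*u^2*v - 3*u*v^2 - 12*u - 10*v^3 + 6*v) du + (-2*u^3 - 3*u^2*v - 30*u*v^2 + 6*u - 40*v^3) dv.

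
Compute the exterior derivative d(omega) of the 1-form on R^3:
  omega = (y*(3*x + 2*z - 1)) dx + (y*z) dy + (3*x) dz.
d(omega) = (-3*x - 2*z + 1) dx ∧ dy + (3 - 2*y) dx ∧ dz + (-y) dy ∧ dz

For a 1-form omega = sum_i f_i dx_i, the exterior derivative is
  d(omega) = sum_{i < j} (∂f_j/∂x_i - ∂f_i/∂x_j) dx_i ∧ dx_j.
  coefficient of dx ∧ dy: ∂f_2/∂x - ∂f_1/∂y = ∂(y*z)/∂x - ∂(y*(3*x + 2*z - 1))/∂y = -3*x - 2*z + 1
  coefficient of dx ∧ dz: ∂f_3/∂x - ∂f_1/∂z = ∂(3*x)/∂x - ∂(y*(3*x + 2*z - 1))/∂z = 3 - 2*y
  coefficient of dy ∧ dz: ∂f_3/∂y - ∂f_2/∂z = ∂(3*x)/∂y - ∂(y*z)/∂z = -y
Assembling: d(omega) = (-3*x - 2*z + 1) dx ∧ dy + (3 - 2*y) dx ∧ dz + (-y) dy ∧ dz.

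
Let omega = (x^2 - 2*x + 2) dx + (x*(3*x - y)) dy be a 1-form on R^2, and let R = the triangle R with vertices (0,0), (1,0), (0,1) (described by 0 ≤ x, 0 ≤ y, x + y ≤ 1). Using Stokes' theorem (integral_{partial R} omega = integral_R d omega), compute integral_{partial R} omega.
integral_(partial R) omega = 5/6

Stokes: integral_partial_R omega = integral_R d omega with d omega = (∂Q/∂x - ∂P/∂y) dx ∧ dy.
  ∂Q/∂x = 6*x - y
  ∂P/∂y = 0
  integrand = ∂Q/∂x - ∂P/∂y = 6*x - y.
Integrating over R: integral_0^1 integral_0^{1-x} (6*x - y) dy dx = 5/6.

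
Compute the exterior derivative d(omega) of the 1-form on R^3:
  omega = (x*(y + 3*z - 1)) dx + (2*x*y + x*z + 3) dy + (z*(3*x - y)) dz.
d(omega) = (-x + 2*y + z) dx ∧ dy + (-3*x + 3*z) dx ∧ dz + (-x - z) dy ∧ dz

For a 1-form omega = sum_i f_i dx_i, the exterior derivative is
  d(omega) = sum_{i < j} (∂f_j/∂x_i - ∂f_i/∂x_j) dx_i ∧ dx_j.
  coefficient of dx ∧ dy: ∂f_2/∂x - ∂f_1/∂y = ∂(2*x*y + x*z + 3)/∂x - ∂(x*(y + 3*z - 1))/∂y = -x + 2*y + z
  coefficient of dx ∧ dz: ∂f_3/∂x - ∂f_1/∂z = ∂(z*(3*x - y))/∂x - ∂(x*(y + 3*z - 1))/∂z = -3*x + 3*z
  coefficient of dy ∧ dz: ∂f_3/∂y - ∂f_2/∂z = ∂(z*(3*x - y))/∂y - ∂(2*x*y + x*z + 3)/∂z = -x - z
Assembling: d(omega) = (-x + 2*y + z) dx ∧ dy + (-3*x + 3*z) dx ∧ dz + (-x - z) dy ∧ dz.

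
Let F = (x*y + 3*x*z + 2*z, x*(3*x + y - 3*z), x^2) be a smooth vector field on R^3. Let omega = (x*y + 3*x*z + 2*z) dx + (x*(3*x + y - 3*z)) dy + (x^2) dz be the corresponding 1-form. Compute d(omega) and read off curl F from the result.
d(omega) = (3*x) dy ∧ dz + (x + 2) dz ∧ dx + (5*x + y - 3*z) dx ∧ dy; curl F = (3*x, x + 2, 5*x + y - 3*z)

d omega = sum_{i<j} (∂f_j/∂x_i - ∂f_i/∂x_j) dx_i ∧ dx_j. Under the identification (dy ∧ dz, dz ∧ dx, dx ∧ dy) ↔ (e_x, e_y, e_z), the coefficients are exactly the components of curl F. Compute:
  ∂R/∂y - ∂Q/∂z = (0) - (-3*x) = 3*x
  ∂P/∂z - ∂R/∂x = (3*x + 2) - (2*x) = x + 2
  ∂Q/∂x - ∂P/∂y = (6*x + y - 3*z) - (x) = 5*x + y - 3*z.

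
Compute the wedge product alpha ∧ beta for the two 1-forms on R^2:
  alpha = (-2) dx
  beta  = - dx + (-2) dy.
alpha ∧ beta = (4) dx ∧ dy

Distribute the wedge, using dx_i ∧ dx_j = -dx_j ∧ dx_i and dx_i ∧ dx_i = 0. For each pair (i, j) with i < j, the coefficient of dx_i ∧ dx_j in alpha ∧ beta is (alpha_i * beta_j - alpha_j * beta_i). Collecting: alpha ∧ beta = (4) dx ∧ dy.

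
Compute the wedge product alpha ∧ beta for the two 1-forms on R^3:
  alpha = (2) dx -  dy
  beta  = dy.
alpha ∧ beta = (2) dx ∧ dy

Distribute the wedge, using dx_i ∧ dx_j = -dx_j ∧ dx_i and dx_i ∧ dx_i = 0. For each pair (i, j) with i < j, the coefficient of dx_i ∧ dx_j in alpha ∧ beta is (alpha_i * beta_j - alpha_j * beta_i). Collecting: alpha ∧ beta = (2) dx ∧ dy.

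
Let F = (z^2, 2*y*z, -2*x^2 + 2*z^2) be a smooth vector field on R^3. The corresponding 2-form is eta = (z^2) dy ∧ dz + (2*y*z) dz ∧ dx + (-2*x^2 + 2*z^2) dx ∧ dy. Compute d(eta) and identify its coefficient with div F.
d(eta) = (6*z) dx ∧ dy ∧ dz; div F = 6*z

For a 2-form in R^3 of the form above, applying d gives a 3-form with coefficient ∂P/∂x + ∂Q/∂y + ∂R/∂z:
  ∂P/∂x = 0
  ∂Q/∂y = 2*z
  ∂R/∂z = 4*z
Sum = 6*z, which is exactly div F.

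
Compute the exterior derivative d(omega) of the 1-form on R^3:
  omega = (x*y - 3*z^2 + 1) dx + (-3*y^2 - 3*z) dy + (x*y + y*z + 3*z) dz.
d(omega) = (-x) dx ∧ dy + (y + 6*z) dx ∧ dz + (x + z + 3) dy ∧ dz

For a 1-form omega = sum_i f_i dx_i, the exterior derivative is
  d(omega) = sum_{i < j} (∂f_j/∂x_i - ∂f_i/∂x_j) dx_i ∧ dx_j.
  coefficient of dx ∧ dy: ∂f_2/∂x - ∂f_1/∂y = ∂(-3*y^2 - 3*z)/∂x - ∂(x*y - 3*z^2 + 1)/∂y = -x
  coefficient of dx ∧ dz: ∂f_3/∂x - ∂f_1/∂z = ∂(x*y + y*z + 3*z)/∂x - ∂(x*y - 3*z^2 + 1)/∂z = y + 6*z
  coefficient of dy ∧ dz: ∂f_3/∂y - ∂f_2/∂z = ∂(x*y + y*z + 3*z)/∂y - ∂(-3*y^2 - 3*z)/∂z = x + z + 3
Assembling: d(omega) = (-x) dx ∧ dy + (y + 6*z) dx ∧ dz + (x + z + 3) dy ∧ dz.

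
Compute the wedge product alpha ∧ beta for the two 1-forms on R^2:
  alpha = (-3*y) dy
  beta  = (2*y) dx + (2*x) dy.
alpha ∧ beta = (6*y^2) dx ∧ dy

Distribute the wedge, using dx_i ∧ dx_j = -dx_j ∧ dx_i and dx_i ∧ dx_i = 0. For each pair (i, j) with i < j, the coefficient of dx_i ∧ dx_j in alpha ∧ beta is (alpha_i * beta_j - alpha_j * beta_i). Collecting: alpha ∧ beta = (6*y^2) dx ∧ dy.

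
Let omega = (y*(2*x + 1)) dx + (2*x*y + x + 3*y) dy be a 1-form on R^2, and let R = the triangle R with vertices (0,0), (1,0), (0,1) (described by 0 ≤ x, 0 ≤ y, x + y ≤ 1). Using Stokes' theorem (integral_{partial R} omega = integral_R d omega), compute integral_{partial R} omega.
integral_(partial R) omega = 0

Stokes: integral_partial_R omega = integral_R d omega with d omega = (∂Q/∂x - ∂P/∂y) dx ∧ dy.
  ∂Q/∂x = 2*y + 1
  ∂P/∂y = 2*x + 1
  integrand = ∂Q/∂x - ∂P/∂y = -2*x + 2*y.
Integrating over R: integral_0^1 integral_0^{1-x} (-2*x + 2*y) dy dx = 0.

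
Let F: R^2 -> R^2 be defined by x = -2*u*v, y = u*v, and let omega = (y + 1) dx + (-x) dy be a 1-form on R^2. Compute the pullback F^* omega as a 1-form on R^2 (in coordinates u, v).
F^* omega = (-2*v) du + (-2*u) dv

Using F^*(f dg) = (f ∘ F) d(g ∘ F), substitute each coordinate x_i by F_i(u, v) in f_i, and replace dx_i by d F_i = (∂F_i/∂u) du + (∂F_i/∂v) dv.
  For the x component: f_1(F) = u*v + 1; d F_1 = (-2*v) du + (-2*u) dv
  For the y component: f_2(F) = 2*u*v; d F_2 = (v) du + (u) dv
Combining and collecting du, dv coefficients:
  coeff of du: -2*v
  coeff of dv: -2*u
F^* omega = (-2*v) du + (-2*u) dv.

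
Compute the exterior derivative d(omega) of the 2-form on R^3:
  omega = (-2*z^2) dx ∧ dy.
d(omega) = (-4*z) dx ∧ dy ∧ dz

For a 2-form omega = sum_{i<j} g_{ij} dx_i ∧ dx_j, the exterior derivative is
  d(omega) = sum_{i<j} d(g_{ij}) ∧ dx_i ∧ dx_j = sum_{i<j, k} (∂g_{ij}/∂x_k) dx_k ∧ dx_i ∧ dx_j.
Expand each term, using dx_k ∧ dx_i ∧ dx_j = sgn(permutation) dx_{(a)} ∧ dx_{(b)} ∧ dx_{(c)} with (a < b < c) sorted:
  d(-2*z^2) includes (∂/∂z)(-2*z^2) dz = (-4*z) dz, which multiplied by dx ∧ dy gives (-4*z) dx ∧ dy ∧ dz
Collecting like 3-forms: d(omega) = (-4*z) dx ∧ dy ∧ dz.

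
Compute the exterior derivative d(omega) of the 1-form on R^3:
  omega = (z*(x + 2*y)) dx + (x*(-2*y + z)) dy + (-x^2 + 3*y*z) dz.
d(omega) = (-2*y - z) dx ∧ dy + (-3*x - 2*y) dx ∧ dz + (-x + 3*z) dy ∧ dz

For a 1-form omega = sum_i f_i dx_i, the exterior derivative is
  d(omega) = sum_{i < j} (∂f_j/∂x_i - ∂f_i/∂x_j) dx_i ∧ dx_j.
  coefficient of dx ∧ dy: ∂f_2/∂x - ∂f_1/∂y = ∂(x*(-2*y + z))/∂x - ∂(z*(x + 2*y))/∂y = -2*y - z
  coefficient of dx ∧ dz: ∂f_3/∂x - ∂f_1/∂z = ∂(-x^2 + 3*y*z)/∂x - ∂(z*(x + 2*y))/∂z = -3*x - 2*y
  coefficient of dy ∧ dz: ∂f_3/∂y - ∂f_2/∂z = ∂(-x^2 + 3*y*z)/∂y - ∂(x*(-2*y + z))/∂z = -x + 3*z
Assembling: d(omega) = (-2*y - z) dx ∧ dy + (-3*x - 2*y) dx ∧ dz + (-x + 3*z) dy ∧ dz.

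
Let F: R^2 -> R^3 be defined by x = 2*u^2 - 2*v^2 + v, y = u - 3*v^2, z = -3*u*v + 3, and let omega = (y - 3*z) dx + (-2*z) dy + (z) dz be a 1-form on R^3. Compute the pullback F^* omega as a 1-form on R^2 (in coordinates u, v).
F^* omega = (36*u^2*v + 4*u^2 - 3*u*v^2 + 6*u*v - 36*u - 9*v - 6) du + (9*u^2*v - 72*u*v^2 + 5*u*v - 8*u + 12*v^3 - 3*v^2 + 72*v - 9) dv

Using F^*(f dg) = (f ∘ F) d(g ∘ F), substitute each coordinate x_i by F_i(u, v) in f_i, and replace dx_i by d F_i = (∂F_i/∂u) du + (∂F_i/∂v) dv.
  For the x component: f_1(F) = 9*u*v + u - 3*v^2 - 9; d F_1 = (4*u) du + (1 - 4*v) dv
  For the y component: f_2(F) = 6*u*v - 6; d F_2 = (1) du + (-6*v) dv
  For the z component: f_3(F) = -3*u*v + 3; d F_3 = (-3*v) du + (-3*u) dv
Combining and collecting du, dv coefficients:
  coeff of du: 36*u^2*v + 4*u^2 - 3*u*v^2 + 6*u*v - 36*u - 9*v - 6
  coeff of dv: 9*u^2*v - 72*u*v^2 + 5*u*v - 8*u + 12*v^3 - 3*v^2 + 72*v - 9
F^* omega = (36*u^2*v + 4*u^2 - 3*u*v^2 + 6*u*v - 36*u - 9*v - 6) du + (9*u^2*v - 72*u*v^2 + 5*u*v - 8*u + 12*v^3 - 3*v^2 + 72*v - 9) dv.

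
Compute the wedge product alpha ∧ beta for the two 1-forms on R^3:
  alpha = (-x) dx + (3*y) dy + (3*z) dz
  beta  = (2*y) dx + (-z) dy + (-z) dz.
alpha ∧ beta = (x*z - 6*y^2) dx ∧ dy + (z*(x - 6*y)) dx ∧ dz + (3*z*(-y + z)) dy ∧ dz

Distribute the wedge, using dx_i ∧ dx_j = -dx_j ∧ dx_i and dx_i ∧ dx_i = 0. For each pair (i, j) with i < j, the coefficient of dx_i ∧ dx_j in alpha ∧ beta is (alpha_i * beta_j - alpha_j * beta_i). Collecting: alpha ∧ beta = (x*z - 6*y^2) dx ∧ dy + (z*(x - 6*y)) dx ∧ dz + (3*z*(-y + z)) dy ∧ dz.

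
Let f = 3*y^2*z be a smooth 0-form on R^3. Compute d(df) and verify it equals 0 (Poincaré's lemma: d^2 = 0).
d(df) = 0

Step 1: df = sum_i (∂f/∂x_i) dx_i = (0) dx + (6*y*z) dy + (3*y^2) dz.
Step 2: Apply d again. Using the 1-form formula, the coefficient of dx ∧ dy in d(df) is ∂^2 f/∂x ∂y - ∂^2 f/∂y ∂x = (0) - (0) = 0 (equality of mixed partials for smooth f).
Similarly for dx ∧ dz and dy ∧ dz — all coefficients vanish. So d(df) = 0.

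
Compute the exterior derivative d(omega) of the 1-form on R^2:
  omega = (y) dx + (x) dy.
d(omega) = 0

For a 1-form omega = sum_i f_i dx_i, the exterior derivative is
  d(omega) = sum_{i < j} (∂f_j/∂x_i - ∂f_i/∂x_j) dx_i ∧ dx_j.

Assembling: d(omega) = 0.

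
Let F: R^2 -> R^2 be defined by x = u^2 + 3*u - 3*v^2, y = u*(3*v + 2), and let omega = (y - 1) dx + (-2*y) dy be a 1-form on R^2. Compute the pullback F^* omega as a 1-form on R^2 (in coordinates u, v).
F^* omega = (6*u^2*v + 4*u^2 - 18*u*v^2 - 15*u*v - 4*u - 3) du + (-18*u^2*v - 12*u^2 - 18*u*v^2 - 12*u*v + 6*v) dv

Using F^*(f dg) = (f ∘ F) d(g ∘ F), substitute each coordinate x_i by F_i(u, v) in f_i, and replace dx_i by d F_i = (∂F_i/∂u) du + (∂F_i/∂v) dv.
  For the x component: f_1(F) = 3*u*v + 2*u - 1; d F_1 = (2*u + 3) du + (-6*v) dv
  For the y component: f_2(F) = 2*u*(-3*v - 2); d F_2 = (3*v + 2) du + (3*u) dv
Combining and collecting du, dv coefficients:
  coeff of du: 6*u^2*v + 4*u^2 - 18*u*v^2 - 15*u*v - 4*u - 3
  coeff of dv: -18*u^2*v - 12*u^2 - 18*u*v^2 - 12*u*v + 6*v
F^* omega = (6*u^2*v + 4*u^2 - 18*u*v^2 - 15*u*v - 4*u - 3) du + (-18*u^2*v - 12*u^2 - 18*u*v^2 - 12*u*v + 6*v) dv.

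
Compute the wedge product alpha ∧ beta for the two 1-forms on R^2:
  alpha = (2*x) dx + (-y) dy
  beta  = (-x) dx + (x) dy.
alpha ∧ beta = (x*(2*x - y)) dx ∧ dy

Distribute the wedge, using dx_i ∧ dx_j = -dx_j ∧ dx_i and dx_i ∧ dx_i = 0. For each pair (i, j) with i < j, the coefficient of dx_i ∧ dx_j in alpha ∧ beta is (alpha_i * beta_j - alpha_j * beta_i). Collecting: alpha ∧ beta = (x*(2*x - y)) dx ∧ dy.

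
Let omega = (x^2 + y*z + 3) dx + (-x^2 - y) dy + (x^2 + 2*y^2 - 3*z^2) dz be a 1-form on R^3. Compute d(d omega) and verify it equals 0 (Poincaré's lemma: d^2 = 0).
d(d omega) = 0

Step 1: d omega = sum_{i<j} (∂f_j/∂x_i - ∂f_i/∂x_j) dx_i ∧ dx_j:
  coeff of dx ∧ dy: -2*x - z
  coeff of dx ∧ dz: 2*x - y
  coeff of dy ∧ dz: 4*y
Step 2: Apply d again to each 2-form coefficient. The only possible 3-form in R^3 is dx ∧ dy ∧ dz, with coefficient
  ∂(coeff of dy∧dz)/∂x - ∂(coeff of dx∧dz)/∂y + ∂(coeff of dx∧dy)/∂z
  = ∂/∂x (4*y) - ∂/∂y (2*x - y) + ∂/∂z (-2*x - z).
Each of these terms simplifies to sums of mixed partials that cancel in pairs. The result is 0 (by equality of mixed partials for smooth functions — Schwarz / Clairaut).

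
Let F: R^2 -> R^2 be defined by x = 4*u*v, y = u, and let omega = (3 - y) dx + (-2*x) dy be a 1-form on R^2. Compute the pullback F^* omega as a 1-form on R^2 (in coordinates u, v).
F^* omega = (12*v*(1 - u)) du + (4*u*(3 - u)) dv

Using F^*(f dg) = (f ∘ F) d(g ∘ F), substitute each coordinate x_i by F_i(u, v) in f_i, and replace dx_i by d F_i = (∂F_i/∂u) du + (∂F_i/∂v) dv.
  For the x component: f_1(F) = 3 - u; d F_1 = (4*v) du + (4*u) dv
  For the y component: f_2(F) = -8*u*v; d F_2 = (1) du + (0) dv
Combining and collecting du, dv coefficients:
  coeff of du: 12*v*(1 - u)
  coeff of dv: 4*u*(3 - u)
F^* omega = (12*v*(1 - u)) du + (4*u*(3 - u)) dv.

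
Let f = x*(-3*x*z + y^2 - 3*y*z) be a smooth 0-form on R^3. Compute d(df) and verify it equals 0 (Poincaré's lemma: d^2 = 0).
d(df) = 0

Step 1: df = sum_i (∂f/∂x_i) dx_i = (-6*x*z + y^2 - 3*y*z) dx + (x*(2*y - 3*z)) dy + (3*x*(-x - y)) dz.
Step 2: Apply d again. Using the 1-form formula, the coefficient of dx ∧ dy in d(df) is ∂^2 f/∂x ∂y - ∂^2 f/∂y ∂x = (2*y - 3*z) - (2*y - 3*z) = 0 (equality of mixed partials for smooth f).
Similarly for dx ∧ dz and dy ∧ dz — all coefficients vanish. So d(df) = 0.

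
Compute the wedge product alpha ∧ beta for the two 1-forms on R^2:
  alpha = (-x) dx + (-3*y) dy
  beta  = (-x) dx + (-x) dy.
alpha ∧ beta = (x*(x - 3*y)) dx ∧ dy

Distribute the wedge, using dx_i ∧ dx_j = -dx_j ∧ dx_i and dx_i ∧ dx_i = 0. For each pair (i, j) with i < j, the coefficient of dx_i ∧ dx_j in alpha ∧ beta is (alpha_i * beta_j - alpha_j * beta_i). Collecting: alpha ∧ beta = (x*(x - 3*y)) dx ∧ dy.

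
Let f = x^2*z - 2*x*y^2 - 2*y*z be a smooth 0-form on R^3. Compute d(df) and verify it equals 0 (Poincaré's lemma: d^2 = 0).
d(df) = 0

Step 1: df = sum_i (∂f/∂x_i) dx_i = (2*x*z - 2*y^2) dx + (-4*x*y - 2*z) dy + (x^2 - 2*y) dz.
Step 2: Apply d again. Using the 1-form formula, the coefficient of dx ∧ dy in d(df) is ∂^2 f/∂x ∂y - ∂^2 f/∂y ∂x = (-4*y) - (-4*y) = 0 (equality of mixed partials for smooth f).
Similarly for dx ∧ dz and dy ∧ dz — all coefficients vanish. So d(df) = 0.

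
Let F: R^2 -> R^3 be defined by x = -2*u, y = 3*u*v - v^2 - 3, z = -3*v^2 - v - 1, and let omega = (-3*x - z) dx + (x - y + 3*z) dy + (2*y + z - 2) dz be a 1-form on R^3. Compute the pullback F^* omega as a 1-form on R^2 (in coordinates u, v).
F^* omega = (-9*u*v^2 - 6*u*v - 12*u - 24*v^3 - 15*v^2 - 2*v - 2) du + (-9*u^2*v - 6*u^2 - 54*u*v^2 - 11*u*v + 46*v^3 + 17*v^2 + 55*v + 9) dv

Using F^*(f dg) = (f ∘ F) d(g ∘ F), substitute each coordinate x_i by F_i(u, v) in f_i, and replace dx_i by d F_i = (∂F_i/∂u) du + (∂F_i/∂v) dv.
  For the x component: f_1(F) = 6*u + 3*v^2 + v + 1; d F_1 = (-2) du + (0) dv
  For the y component: f_2(F) = -3*u*v - 2*u - 8*v^2 - 3*v; d F_2 = (3*v) du + (3*u - 2*v) dv
  For the z component: f_3(F) = 6*u*v - 5*v^2 - v - 9; d F_3 = (0) du + (-6*v - 1) dv
Combining and collecting du, dv coefficients:
  coeff of du: -9*u*v^2 - 6*u*v - 12*u - 24*v^3 - 15*v^2 - 2*v - 2
  coeff of dv: -9*u^2*v - 6*u^2 - 54*u*v^2 - 11*u*v + 46*v^3 + 17*v^2 + 55*v + 9
F^* omega = (-9*u*v^2 - 6*u*v - 12*u - 24*v^3 - 15*v^2 - 2*v - 2) du + (-9*u^2*v - 6*u^2 - 54*u*v^2 - 11*u*v + 46*v^3 + 17*v^2 + 55*v + 9) dv.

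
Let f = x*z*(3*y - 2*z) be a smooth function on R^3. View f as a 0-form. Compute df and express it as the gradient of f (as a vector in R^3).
df = (z*(3*y - 2*z)) dx + (3*x*z) dy + (x*(3*y - 4*z)) dz; grad f = (z*(3*y - 2*z), 3*x*z, x*(3*y - 4*z))

For a 0-form f, d f = (∂f/∂x) dx + (∂f/∂y) dy + (∂f/∂z) dz. The components of the vector representation are exactly the entries of grad f in Cartesian coordinates:
  ∂f/∂x = z*(3*y - 2*z)
  ∂f/∂y = 3*x*z
  ∂f/∂z = x*(3*y - 4*z).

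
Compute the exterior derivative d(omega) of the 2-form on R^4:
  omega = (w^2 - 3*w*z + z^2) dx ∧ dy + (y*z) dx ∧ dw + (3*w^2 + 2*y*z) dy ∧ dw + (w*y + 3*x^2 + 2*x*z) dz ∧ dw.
d(omega) = (-3*w + 2*z) dx ∧ dy ∧ dz + (2*w - 4*z) dx ∧ dy ∧ dw + (6*x - y + 2*z) dx ∧ dz ∧ dw + (w - 2*y) dy ∧ dz ∧ dw

For a 2-form omega = sum_{i<j} g_{ij} dx_i ∧ dx_j, the exterior derivative is
  d(omega) = sum_{i<j} d(g_{ij}) ∧ dx_i ∧ dx_j = sum_{i<j, k} (∂g_{ij}/∂x_k) dx_k ∧ dx_i ∧ dx_j.
Expand each term, using dx_k ∧ dx_i ∧ dx_j = sgn(permutation) dx_{(a)} ∧ dx_{(b)} ∧ dx_{(c)} with (a < b < c) sorted:
  d(w^2 - 3*w*z + z^2) includes (∂/∂z)(w^2 - 3*w*z + z^2) dz = (-3*w + 2*z) dz, which multiplied by dx ∧ dy gives (-3*w + 2*z) dx ∧ dy ∧ dz
  d(w^2 - 3*w*z + z^2) includes (∂/∂w)(w^2 - 3*w*z + z^2) dw = (2*w - 3*z) dw, which multiplied by dx ∧ dy gives (2*w - 3*z) dx ∧ dy ∧ dw
  d(y*z) includes (∂/∂y)(y*z) dy = (z) dy, which multiplied by dx ∧ dw gives (-z) dx ∧ dy ∧ dw
  d(y*z) includes (∂/∂z)(y*z) dz = (y) dz, which multiplied by dx ∧ dw gives (-y) dx ∧ dz ∧ dw
  d(3*w^2 + 2*y*z) includes (∂/∂z)(3*w^2 + 2*y*z) dz = (2*y) dz, which multiplied by dy ∧ dw gives (-2*y) dy ∧ dz ∧ dw
  d(w*y + 3*x^2 + 2*x*z) includes (∂/∂x)(w*y + 3*x^2 + 2*x*z) dx = (6*x + 2*z) dx, which multiplied by dz ∧ dw gives (6*x + 2*z) dx ∧ dz ∧ dw
  d(w*y + 3*x^2 + 2*x*z) includes (∂/∂y)(w*y + 3*x^2 + 2*x*z) dy = (w) dy, which multiplied by dz ∧ dw gives (w) dy ∧ dz ∧ dw
Collecting like 3-forms: d(omega) = (-3*w + 2*z) dx ∧ dy ∧ dz + (2*w - 4*z) dx ∧ dy ∧ dw + (6*x - y + 2*z) dx ∧ dz ∧ dw + (w - 2*y) dy ∧ dz ∧ dw.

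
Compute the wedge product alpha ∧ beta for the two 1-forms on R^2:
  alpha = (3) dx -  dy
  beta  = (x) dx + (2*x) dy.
alpha ∧ beta = (7*x) dx ∧ dy

Distribute the wedge, using dx_i ∧ dx_j = -dx_j ∧ dx_i and dx_i ∧ dx_i = 0. For each pair (i, j) with i < j, the coefficient of dx_i ∧ dx_j in alpha ∧ beta is (alpha_i * beta_j - alpha_j * beta_i). Collecting: alpha ∧ beta = (7*x) dx ∧ dy.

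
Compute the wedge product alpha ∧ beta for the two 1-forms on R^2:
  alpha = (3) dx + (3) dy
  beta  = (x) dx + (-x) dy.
alpha ∧ beta = (-6*x) dx ∧ dy

Distribute the wedge, using dx_i ∧ dx_j = -dx_j ∧ dx_i and dx_i ∧ dx_i = 0. For each pair (i, j) with i < j, the coefficient of dx_i ∧ dx_j in alpha ∧ beta is (alpha_i * beta_j - alpha_j * beta_i). Collecting: alpha ∧ beta = (-6*x) dx ∧ dy.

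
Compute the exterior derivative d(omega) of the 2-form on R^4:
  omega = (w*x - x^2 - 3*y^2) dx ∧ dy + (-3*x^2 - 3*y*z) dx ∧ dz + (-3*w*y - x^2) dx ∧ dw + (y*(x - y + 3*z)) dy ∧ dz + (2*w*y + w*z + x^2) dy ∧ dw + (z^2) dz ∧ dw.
d(omega) = (3*w + 3*x) dx ∧ dy ∧ dw + (y + 3*z) dx ∧ dy ∧ dz + (-w) dy ∧ dz ∧ dw

For a 2-form omega = sum_{i<j} g_{ij} dx_i ∧ dx_j, the exterior derivative is
  d(omega) = sum_{i<j} d(g_{ij}) ∧ dx_i ∧ dx_j = sum_{i<j, k} (∂g_{ij}/∂x_k) dx_k ∧ dx_i ∧ dx_j.
Expand each term, using dx_k ∧ dx_i ∧ dx_j = sgn(permutation) dx_{(a)} ∧ dx_{(b)} ∧ dx_{(c)} with (a < b < c) sorted:
  d(w*x - x^2 - 3*y^2) includes (∂/∂w)(w*x - x^2 - 3*y^2) dw = (x) dw, which multiplied by dx ∧ dy gives (x) dx ∧ dy ∧ dw
  d(-3*x^2 - 3*y*z) includes (∂/∂y)(-3*x^2 - 3*y*z) dy = (-3*z) dy, which multiplied by dx ∧ dz gives (3*z) dx ∧ dy ∧ dz
  d(-3*w*y - x^2) includes (∂/∂y)(-3*w*y - x^2) dy = (-3*w) dy, which multiplied by dx ∧ dw gives (3*w) dx ∧ dy ∧ dw
  d(y*(x - y + 3*z)) includes (∂/∂x)(y*(x - y + 3*z)) dx = (y) dx, which multiplied by dy ∧ dz gives (y) dx ∧ dy ∧ dz
  d(2*w*y + w*z + x^2) includes (∂/∂x)(2*w*y + w*z + x^2) dx = (2*x) dx, which multiplied by dy ∧ dw gives (2*x) dx ∧ dy ∧ dw
  d(2*w*y + w*z + x^2) includes (∂/∂z)(2*w*y + w*z + x^2) dz = (w) dz, which multiplied by dy ∧ dw gives (-w) dy ∧ dz ∧ dw
Collecting like 3-forms: d(omega) = (3*w + 3*x) dx ∧ dy ∧ dw + (y + 3*z) dx ∧ dy ∧ dz + (-w) dy ∧ dz ∧ dw.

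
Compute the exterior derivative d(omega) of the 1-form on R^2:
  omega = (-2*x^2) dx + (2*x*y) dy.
d(omega) = (2*y) dx ∧ dy

For a 1-form omega = sum_i f_i dx_i, the exterior derivative is
  d(omega) = sum_{i < j} (∂f_j/∂x_i - ∂f_i/∂x_j) dx_i ∧ dx_j.
  coefficient of dx ∧ dy: ∂f_2/∂x - ∂f_1/∂y = ∂(2*x*y)/∂x - ∂(-2*x^2)/∂y = 2*y
Assembling: d(omega) = (2*y) dx ∧ dy.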